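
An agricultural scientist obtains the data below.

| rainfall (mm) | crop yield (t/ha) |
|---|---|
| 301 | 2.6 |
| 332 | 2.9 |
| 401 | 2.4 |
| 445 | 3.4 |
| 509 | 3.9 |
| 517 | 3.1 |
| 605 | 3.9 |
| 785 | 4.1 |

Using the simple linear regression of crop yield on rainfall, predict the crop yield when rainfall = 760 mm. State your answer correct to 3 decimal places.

n = 8, Σx = 3895, Σy = 26.3, Σxy = 13386.6, Σx² = 2068271
Sxx = Σx² − (Σx)²/n = 2068271 − 1896378.125 = 171892.875
Sxy = Σxy − (Σx)(Σy)/n = 13386.6 − 12804.8125 = 581.7875
b = Sxy/Sxx = 581.7875/171892.875 = 0.003385
a = ȳ − b·x̄ = 3.2875 − 0.003385·486.875 = 1.639626
ŷ(760) = a + b·760 = 1.639626 + 0.003385·760 = 4.211917

4.212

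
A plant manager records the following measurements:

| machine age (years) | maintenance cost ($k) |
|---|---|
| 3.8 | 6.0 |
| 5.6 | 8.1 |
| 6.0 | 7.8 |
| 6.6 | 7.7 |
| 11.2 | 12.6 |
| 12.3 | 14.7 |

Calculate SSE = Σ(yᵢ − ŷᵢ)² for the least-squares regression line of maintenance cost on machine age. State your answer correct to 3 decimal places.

n = 6, Σx = 45.5, Σy = 56.9, Σxy = 487.71, Σx² = 402.09, Σy² = 596.59
Sxx = Σx² − (Σx)²/n = 402.09 − 345.041667 = 57.048333
Sxy = Σxy − (Σx)(Σy)/n = 487.71 − 431.491667 = 56.218333
Syy = Σy² − (Σy)²/n = 596.59 − 539.601667 = 56.988333
b = Sxy/Sxx = 56.218333/57.048333 = 0.985451
SSE = Syy − b·Sxy = 56.988333 − 0.985451·56.218333 = 1.587924

1.588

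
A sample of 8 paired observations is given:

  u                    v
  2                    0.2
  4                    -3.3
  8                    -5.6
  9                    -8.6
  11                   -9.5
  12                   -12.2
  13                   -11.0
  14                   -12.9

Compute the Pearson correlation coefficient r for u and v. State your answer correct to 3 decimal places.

n = 8, Σx = 73, Σy = -62.9, Σxy = -709.5, Σx² = 795, Σy² = 642.75
Sxx = Σx² − (Σx)²/n = 795 − 666.125 = 128.875
Sxy = Σxy − (Σx)(Σy)/n = -709.5 − (-573.9625) = -135.5375
Syy = Σy² − (Σy)²/n = 642.75 − 494.55125 = 148.19875
r = Sxy/√(Sxx·Syy) = -135.5375/√(19099.113906) = -135.5375/138.199544 = -0.980738

-0.981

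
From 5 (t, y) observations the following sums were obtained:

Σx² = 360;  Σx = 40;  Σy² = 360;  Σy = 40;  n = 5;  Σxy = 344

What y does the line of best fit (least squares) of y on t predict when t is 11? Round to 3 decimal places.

Sxx = Σx² − (Σx)²/n = 360 − 320 = 40
Sxy = Σxy − (Σx)(Σy)/n = 344 − 320 = 24
b = Sxy/Sxx = 24/40 = 0.6
a = ȳ − b·x̄ = 8 − 0.6·8 = 3.2
ŷ(11) = a + b·11 = 3.2 + 0.6·11 = 9.8

9.800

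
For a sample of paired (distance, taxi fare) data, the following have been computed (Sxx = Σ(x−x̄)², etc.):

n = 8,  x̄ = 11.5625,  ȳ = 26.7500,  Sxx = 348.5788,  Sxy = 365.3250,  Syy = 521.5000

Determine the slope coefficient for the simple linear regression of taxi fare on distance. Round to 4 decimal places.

b = Sxy/Sxx = 365.325/348.5788 = 1.048041

1.0480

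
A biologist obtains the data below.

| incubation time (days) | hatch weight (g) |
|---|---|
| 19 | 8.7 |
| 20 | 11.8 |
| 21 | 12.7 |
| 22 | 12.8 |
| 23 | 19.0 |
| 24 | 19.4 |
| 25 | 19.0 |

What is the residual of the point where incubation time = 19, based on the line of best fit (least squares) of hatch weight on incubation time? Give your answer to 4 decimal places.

n = 7, Σx = 154, Σy = 103.4, Σxy = 2327.2, Σx² = 3416
Sxx = Σx² − (Σx)²/n = 3416 − 3388 = 28
Sxy = Σxy − (Σx)(Σy)/n = 2327.2 − 2274.8 = 52.4
b = Sxy/Sxx = 52.4/28 = 1.871429
a = ȳ − b·x̄ = 14.771429 − 1.871429·22 = -26.4
ŷ(19) = -26.4 + 1.871429·19 = 9.157143
residual = y − ŷ = 8.7 − 9.157143 = -0.457143

-0.4571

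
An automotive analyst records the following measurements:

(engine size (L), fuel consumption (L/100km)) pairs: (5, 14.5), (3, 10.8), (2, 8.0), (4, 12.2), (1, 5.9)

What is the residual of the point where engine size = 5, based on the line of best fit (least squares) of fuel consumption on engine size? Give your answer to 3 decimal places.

-0.060

n = 5, Σx = 15, Σy = 51.4, Σxy = 175.6, Σx² = 55
Sxx = Σx² − (Σx)²/n = 55 − 45 = 10
Sxy = Σxy − (Σx)(Σy)/n = 175.6 − 154.2 = 21.4
b = Sxy/Sxx = 21.4/10 = 2.14
a = ȳ − b·x̄ = 10.28 − 2.14·3 = 3.86
ŷ(5) = 3.86 + 2.14·5 = 14.56
residual = y − ŷ = 14.5 − 14.56 = -0.06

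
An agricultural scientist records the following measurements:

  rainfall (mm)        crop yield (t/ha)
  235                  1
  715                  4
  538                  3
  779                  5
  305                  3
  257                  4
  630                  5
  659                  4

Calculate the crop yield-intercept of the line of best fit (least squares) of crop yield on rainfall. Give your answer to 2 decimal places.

1.45

n = 8, Σx = 4118, Σy = 29, Σxy = 16333, Σx² = 2452990
Sxx = Σx² − (Σx)²/n = 2452990 − 2119740.5 = 333249.5
Sxy = Σxy − (Σx)(Σy)/n = 16333 − 14927.75 = 1405.25
b = Sxy/Sxx = 1405.25/333249.5 = 0.004217
a = ȳ − b·x̄ = 3.625 − 0.004217·514.75 = 1.454397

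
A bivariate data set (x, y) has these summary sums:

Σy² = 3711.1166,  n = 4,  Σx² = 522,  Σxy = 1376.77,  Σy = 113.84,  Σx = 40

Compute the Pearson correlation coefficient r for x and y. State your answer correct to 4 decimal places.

0.9942

Sxx = Σx² − (Σx)²/n = 522 − 400 = 122
Sxy = Σxy − (Σx)(Σy)/n = 1376.77 − 1138.4 = 238.37
Syy = Σy² − (Σy)²/n = 3711.1166 − 3239.8864 = 471.2302
r = Sxy/√(Sxx·Syy) = 238.37/√(57490.0844) = 238.37/239.770900 = 0.994157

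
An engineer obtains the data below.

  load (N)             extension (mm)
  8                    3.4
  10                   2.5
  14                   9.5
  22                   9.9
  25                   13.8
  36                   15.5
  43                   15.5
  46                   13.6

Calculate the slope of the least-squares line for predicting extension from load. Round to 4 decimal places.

n = 8, Σx = 204, Σy = 83.7, Σxy = 2598.1, Σx² = 6730
Sxx = Σx² − (Σx)²/n = 6730 − 5202 = 1528
Sxy = Σxy − (Σx)(Σy)/n = 2598.1 − 2134.35 = 463.75
b = Sxy/Sxx = 463.75/1528 = 0.303501

0.3035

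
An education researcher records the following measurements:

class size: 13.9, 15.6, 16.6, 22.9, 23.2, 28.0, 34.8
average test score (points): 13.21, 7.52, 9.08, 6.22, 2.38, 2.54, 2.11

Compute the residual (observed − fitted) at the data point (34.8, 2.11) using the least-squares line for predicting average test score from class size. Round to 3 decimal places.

n = 7, Σx = 155, Σy = 43.06, Σxy = 793.861, Σx² = 3769.82
Sxx = Σx² − (Σx)²/n = 3769.82 − 3432.142857 = 337.677143
Sxy = Σxy − (Σx)(Σy)/n = 793.861 − 953.471429 = -159.610429
b = Sxy/Sxx = -159.610429/337.677143 = -0.472672
a = ȳ − b·x̄ = 6.151429 − (-0.472672)·22.142857 = 16.617730
ŷ(34.8) = 16.617730 + (-0.472672)·34.8 = 0.168755
residual = y − ŷ = 2.11 − 0.168755 = 1.941245

1.941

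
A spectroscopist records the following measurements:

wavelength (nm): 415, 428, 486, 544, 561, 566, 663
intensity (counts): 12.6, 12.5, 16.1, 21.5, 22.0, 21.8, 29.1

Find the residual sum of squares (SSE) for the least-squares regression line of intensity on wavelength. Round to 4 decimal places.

1.8277

n = 7, Σx = 3663, Σy = 135.6, Σxy = 74073.7, Σx² = 1962187, Σy² = 2842.52
Sxx = Σx² − (Σx)²/n = 1962187 − 1916795.571429 = 45391.428571
Sxy = Σxy − (Σx)(Σy)/n = 74073.7 − 70957.542857 = 3116.157143
Syy = Σy² − (Σy)²/n = 2842.52 − 2626.765714 = 215.754286
b = Sxy/Sxx = 3116.157143/45391.428571 = 0.068651
SSE = Syy − b·Sxy = 215.754286 − 0.068651·3116.157143 = 1.827656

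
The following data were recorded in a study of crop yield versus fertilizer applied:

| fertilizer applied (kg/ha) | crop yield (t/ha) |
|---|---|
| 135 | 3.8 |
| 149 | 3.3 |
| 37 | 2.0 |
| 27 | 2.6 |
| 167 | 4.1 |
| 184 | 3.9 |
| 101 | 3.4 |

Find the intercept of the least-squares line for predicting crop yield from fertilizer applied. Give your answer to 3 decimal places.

2.037

n = 7, Σx = 800, Σy = 23.1, Σxy = 2894.6, Σx² = 114470
Sxx = Σx² − (Σx)²/n = 114470 − 91428.571429 = 23041.428571
Sxy = Σxy − (Σx)(Σy)/n = 2894.6 − 2640 = 254.6
b = Sxy/Sxx = 254.6/23041.428571 = 0.011050
a = ȳ − b·x̄ = 3.3 − 0.011050·114.285714 = 2.037181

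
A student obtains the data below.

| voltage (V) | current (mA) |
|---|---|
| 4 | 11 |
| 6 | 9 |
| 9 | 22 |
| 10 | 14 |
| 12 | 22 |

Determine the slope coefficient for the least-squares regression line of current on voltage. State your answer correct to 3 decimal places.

1.480

n = 5, Σx = 41, Σy = 78, Σxy = 700, Σx² = 377
Sxx = Σx² − (Σx)²/n = 377 − 336.2 = 40.8
Sxy = Σxy − (Σx)(Σy)/n = 700 − 639.6 = 60.4
b = Sxy/Sxx = 60.4/40.8 = 1.480392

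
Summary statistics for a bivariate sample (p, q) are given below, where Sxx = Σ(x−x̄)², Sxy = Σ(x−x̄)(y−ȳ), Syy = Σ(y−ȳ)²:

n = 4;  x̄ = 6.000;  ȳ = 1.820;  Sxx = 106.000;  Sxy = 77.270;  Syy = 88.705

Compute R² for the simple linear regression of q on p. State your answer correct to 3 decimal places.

0.635

R² = Sxy²/(Sxx·Syy) = (77.27)²/(106·88.705) = 0.634991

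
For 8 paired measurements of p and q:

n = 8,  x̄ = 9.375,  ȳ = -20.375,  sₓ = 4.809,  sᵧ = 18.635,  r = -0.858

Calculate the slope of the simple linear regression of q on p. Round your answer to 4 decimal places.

-3.3248

b = r · sᵧ/sₓ = -0.858 · 18.635/4.809 = -3.324772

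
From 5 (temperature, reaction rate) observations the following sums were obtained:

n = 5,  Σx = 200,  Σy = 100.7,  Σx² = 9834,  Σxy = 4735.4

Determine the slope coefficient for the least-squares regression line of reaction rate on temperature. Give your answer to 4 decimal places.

Sxx = Σx² − (Σx)²/n = 9834 − 8000 = 1834
Sxy = Σxy − (Σx)(Σy)/n = 4735.4 − 4028 = 707.4
b = Sxy/Sxx = 707.4/1834 = 0.385714

0.3857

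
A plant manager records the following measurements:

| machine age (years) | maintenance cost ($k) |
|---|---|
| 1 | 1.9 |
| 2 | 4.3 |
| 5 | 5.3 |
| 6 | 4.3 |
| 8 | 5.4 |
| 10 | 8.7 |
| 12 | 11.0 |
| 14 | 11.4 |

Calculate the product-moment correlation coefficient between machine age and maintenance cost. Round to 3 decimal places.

0.949

n = 8, Σx = 58, Σy = 52.3, Σxy = 484.6, Σx² = 570, Σy² = 424.49
Sxx = Σx² − (Σx)²/n = 570 − 420.5 = 149.5
Sxy = Σxy − (Σx)(Σy)/n = 484.6 − 379.175 = 105.425
Syy = Σy² − (Σy)²/n = 424.49 − 341.91125 = 82.57875
r = Sxy/√(Sxx·Syy) = 105.425/√(12345.523125) = 105.425/111.110410 = 0.948831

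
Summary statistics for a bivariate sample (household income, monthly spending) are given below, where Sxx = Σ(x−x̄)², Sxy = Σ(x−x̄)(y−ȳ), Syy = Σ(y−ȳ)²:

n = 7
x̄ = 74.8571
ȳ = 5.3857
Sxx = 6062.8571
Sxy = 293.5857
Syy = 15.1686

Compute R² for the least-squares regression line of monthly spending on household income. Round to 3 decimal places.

0.937

R² = Sxy²/(Sxx·Syy) = (293.5857)²/(6062.8571·15.1686) = 0.937232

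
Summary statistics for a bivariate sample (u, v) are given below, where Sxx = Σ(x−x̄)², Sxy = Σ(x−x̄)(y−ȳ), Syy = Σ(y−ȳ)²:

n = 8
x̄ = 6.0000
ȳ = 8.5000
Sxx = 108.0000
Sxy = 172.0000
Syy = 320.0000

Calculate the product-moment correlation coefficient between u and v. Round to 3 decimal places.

0.925

r = Sxy/√(Sxx·Syy) = 172/√(34560) = 172/185.903201 = 0.925213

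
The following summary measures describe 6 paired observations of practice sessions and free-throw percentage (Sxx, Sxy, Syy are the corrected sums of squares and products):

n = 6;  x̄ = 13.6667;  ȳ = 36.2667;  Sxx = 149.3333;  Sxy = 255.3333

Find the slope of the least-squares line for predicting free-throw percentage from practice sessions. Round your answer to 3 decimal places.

1.710

b = Sxy/Sxx = 255.3333/149.3333 = 1.709822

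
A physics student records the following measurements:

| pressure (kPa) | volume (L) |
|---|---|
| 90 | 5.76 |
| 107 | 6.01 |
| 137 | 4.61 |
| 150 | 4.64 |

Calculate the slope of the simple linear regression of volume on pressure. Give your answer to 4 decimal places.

n = 4, Σx = 484, Σy = 21.02, Σxy = 2489.04, Σx² = 60818
Sxx = Σx² − (Σx)²/n = 60818 − 58564 = 2254
Sxy = Σxy − (Σx)(Σy)/n = 2489.04 − 2543.42 = -54.38
b = Sxy/Sxx = -54.38/2254 = -0.024126

-0.0241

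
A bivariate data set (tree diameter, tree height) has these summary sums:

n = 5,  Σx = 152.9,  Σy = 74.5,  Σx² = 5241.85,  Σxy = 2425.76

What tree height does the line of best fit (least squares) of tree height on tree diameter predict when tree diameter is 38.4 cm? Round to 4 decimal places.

16.9380

Sxx = Σx² − (Σx)²/n = 5241.85 − 4675.682 = 566.168
Sxy = Σxy − (Σx)(Σy)/n = 2425.76 − 2278.21 = 147.55
b = Sxy/Sxx = 147.55/566.168 = 0.260612
a = ȳ − b·x̄ = 14.9 − 0.260612·30.58 = 6.930494
ŷ(38.4) = a + b·38.4 = 6.930494 + 0.260612·38.4 = 16.937983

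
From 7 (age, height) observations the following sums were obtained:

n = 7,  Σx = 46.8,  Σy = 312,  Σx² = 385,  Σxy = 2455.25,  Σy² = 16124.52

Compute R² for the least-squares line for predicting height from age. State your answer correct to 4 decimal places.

Sxx = Σx² − (Σx)²/n = 385 − 312.891429 = 72.108571
Sxy = Σxy − (Σx)(Σy)/n = 2455.25 − 2085.942857 = 369.307143
Syy = Σy² − (Σy)²/n = 16124.52 − 13906.285714 = 2218.234286
R² = Sxy²/(Sxx·Syy) = (369.307143)²/(72.108571·2218.234286) = 0.852670

0.8527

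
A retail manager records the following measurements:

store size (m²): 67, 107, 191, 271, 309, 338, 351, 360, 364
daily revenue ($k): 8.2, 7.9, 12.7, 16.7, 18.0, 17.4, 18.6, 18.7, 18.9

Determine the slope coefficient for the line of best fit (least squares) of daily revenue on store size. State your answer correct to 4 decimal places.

0.0389

n = 9, Σx = 2358, Σy = 137.1, Σxy = 39929.5, Σx² = 720882
Sxx = Σx² − (Σx)²/n = 720882 − 617796 = 103086
Sxy = Σxy − (Σx)(Σy)/n = 39929.5 − 35920.2 = 4009.3
b = Sxy/Sxx = 4009.3/103086 = 0.038893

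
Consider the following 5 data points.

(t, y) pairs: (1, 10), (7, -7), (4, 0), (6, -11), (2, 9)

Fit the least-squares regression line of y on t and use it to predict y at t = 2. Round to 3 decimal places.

n = 5, Σx = 20, Σy = 1, Σxy = -87, Σx² = 106
Sxx = Σx² − (Σx)²/n = 106 − 80 = 26
Sxy = Σxy − (Σx)(Σy)/n = -87 − 4 = -91
b = Sxy/Sxx = -91/26 = -3.5
a = ȳ − b·x̄ = 0.2 − (-3.5)·4 = 14.2
ŷ(2) = a + b·2 = 14.2 + (-3.5)·2 = 7.2

7.200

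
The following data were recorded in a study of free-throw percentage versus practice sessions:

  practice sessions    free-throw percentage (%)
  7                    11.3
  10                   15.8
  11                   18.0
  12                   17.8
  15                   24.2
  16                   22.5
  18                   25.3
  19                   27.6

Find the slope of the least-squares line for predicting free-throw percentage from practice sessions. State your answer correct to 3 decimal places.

n = 8, Σx = 108, Σy = 162.5, Σxy = 2351.5, Σx² = 1580
Sxx = Σx² − (Σx)²/n = 1580 − 1458 = 122
Sxy = Σxy − (Σx)(Σy)/n = 2351.5 − 2193.75 = 157.75
b = Sxy/Sxx = 157.75/122 = 1.293033

1.293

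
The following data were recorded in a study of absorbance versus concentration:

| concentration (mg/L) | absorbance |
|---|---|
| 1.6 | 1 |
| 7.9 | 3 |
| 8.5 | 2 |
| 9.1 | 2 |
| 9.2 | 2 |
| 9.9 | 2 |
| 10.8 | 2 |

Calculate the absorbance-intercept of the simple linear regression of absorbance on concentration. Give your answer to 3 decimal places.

1.070

n = 7, Σx = 57, Σy = 14, Σxy = 120.3, Σx² = 519.32
Sxx = Σx² − (Σx)²/n = 519.32 − 464.142857 = 55.177143
Sxy = Σxy − (Σx)(Σy)/n = 120.3 − 114 = 6.3
b = Sxy/Sxx = 6.3/55.177143 = 0.114178
a = ȳ − b·x̄ = 2 − 0.114178·8.142857 = 1.070267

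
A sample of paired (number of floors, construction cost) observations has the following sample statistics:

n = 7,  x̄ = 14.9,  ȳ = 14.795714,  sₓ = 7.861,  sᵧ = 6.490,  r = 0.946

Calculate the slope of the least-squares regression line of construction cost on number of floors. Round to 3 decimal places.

b = r · sᵧ/sₓ = 0.946 · 6.49/7.861 = 0.781013

0.781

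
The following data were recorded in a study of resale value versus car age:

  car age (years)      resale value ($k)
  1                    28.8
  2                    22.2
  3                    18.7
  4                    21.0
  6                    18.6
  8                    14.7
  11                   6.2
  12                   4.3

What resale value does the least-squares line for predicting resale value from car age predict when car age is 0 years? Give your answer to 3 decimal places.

n = 8, Σx = 47, Σy = 134.5, Σxy = 562.3, Σx² = 395
Sxx = Σx² − (Σx)²/n = 395 − 276.125 = 118.875
Sxy = Σxy − (Σx)(Σy)/n = 562.3 − 790.1875 = -227.8875
b = Sxy/Sxx = -227.8875/118.875 = -1.917035
a = ȳ − b·x̄ = 16.8125 − (-1.917035)·5.875 = 28.075079
ŷ(0) = a + b·0 = 28.075079 + (-1.917035)·0 = 28.075079

28.075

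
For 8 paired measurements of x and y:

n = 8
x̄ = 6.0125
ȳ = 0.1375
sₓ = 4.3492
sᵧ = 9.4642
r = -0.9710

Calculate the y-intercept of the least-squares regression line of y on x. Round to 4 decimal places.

12.8417

b = r · sᵧ/sₓ = -0.971 · 9.4642/4.3492 = -2.112972
a = ȳ − b·x̄ = 0.1375 − (-2.112972)·6.0125 = 12.841745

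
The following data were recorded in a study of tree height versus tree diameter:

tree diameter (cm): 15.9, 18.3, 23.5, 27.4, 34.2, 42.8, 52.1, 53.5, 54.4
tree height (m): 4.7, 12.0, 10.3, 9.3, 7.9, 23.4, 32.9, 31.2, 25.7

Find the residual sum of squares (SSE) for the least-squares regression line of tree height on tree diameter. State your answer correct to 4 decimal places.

160.4970

n = 9, Σx = 322.1, Σy = 157.4, Σxy = 6844.27, Σx² = 13428.21, Σy² = 3684.98
Sxx = Σx² − (Σx)²/n = 13428.21 − 11527.601111 = 1900.608889
Sxy = Σxy − (Σx)(Σy)/n = 6844.27 − 5633.171111 = 1211.098889
Syy = Σy² − (Σy)²/n = 3684.98 − 2752.751111 = 932.228889
b = Sxy/Sxx = 1211.098889/1900.608889 = 0.637216
SSE = Syy − b·Sxy = 932.228889 − 0.637216·1211.098889 = 160.496984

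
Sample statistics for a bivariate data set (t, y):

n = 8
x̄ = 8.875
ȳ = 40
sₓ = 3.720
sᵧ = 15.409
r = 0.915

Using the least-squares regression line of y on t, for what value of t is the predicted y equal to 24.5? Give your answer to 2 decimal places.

4.79

b = r · sᵧ/sₓ = 0.915 · 15.409/3.72 = 3.790117
a = ȳ − b·x̄ = 40 − 3.790117·8.875 = 6.362712
Set a + b·x = 24.5: x = (24.5 − 6.362712) / 3.790117 = 4.785416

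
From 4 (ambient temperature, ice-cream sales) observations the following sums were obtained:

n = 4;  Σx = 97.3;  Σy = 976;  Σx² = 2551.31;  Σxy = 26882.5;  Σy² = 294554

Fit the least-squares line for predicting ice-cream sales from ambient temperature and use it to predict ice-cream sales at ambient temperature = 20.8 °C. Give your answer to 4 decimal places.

183.9792

Sxx = Σx² − (Σx)²/n = 2551.31 − 2366.8225 = 184.4875
Sxy = Σxy − (Σx)(Σy)/n = 26882.5 − 23741.2 = 3141.3
b = Sxy/Sxx = 3141.3/184.4875 = 17.027170
a = ȳ − b·x̄ = 244 − 17.027170·24.325 = -170.185907
ŷ(20.8) = a + b·20.8 = -170.185907 + 17.027170·20.8 = 183.979226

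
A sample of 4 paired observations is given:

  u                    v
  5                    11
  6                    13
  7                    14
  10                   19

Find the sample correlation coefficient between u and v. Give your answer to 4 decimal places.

0.9974

n = 4, Σx = 28, Σy = 57, Σxy = 421, Σx² = 210, Σy² = 847
Sxx = Σx² − (Σx)²/n = 210 − 196 = 14
Sxy = Σxy − (Σx)(Σy)/n = 421 − 399 = 22
Syy = Σy² − (Σy)²/n = 847 − 812.25 = 34.75
r = Sxy/√(Sxx·Syy) = 22/√(486.5) = 22/22.056745 = 0.997427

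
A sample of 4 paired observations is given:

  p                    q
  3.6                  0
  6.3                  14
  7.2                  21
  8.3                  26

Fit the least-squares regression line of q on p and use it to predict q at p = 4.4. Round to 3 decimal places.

n = 4, Σx = 25.4, Σy = 61, Σxy = 455.2, Σx² = 173.38
Sxx = Σx² − (Σx)²/n = 173.38 − 161.29 = 12.09
Sxy = Σxy − (Σx)(Σy)/n = 455.2 − 387.35 = 67.85
b = Sxy/Sxx = 67.85/12.09 = 5.612076
a = ȳ − b·x̄ = 15.25 − 5.612076·6.35 = -20.386683
ŷ(4.4) = a + b·4.4 = -20.386683 + 5.612076·4.4 = 4.306452

4.306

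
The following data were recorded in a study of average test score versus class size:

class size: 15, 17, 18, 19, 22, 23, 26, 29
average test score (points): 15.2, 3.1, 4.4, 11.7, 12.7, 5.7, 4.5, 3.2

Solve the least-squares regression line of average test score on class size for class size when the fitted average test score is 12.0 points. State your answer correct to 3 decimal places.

n = 8, Σx = 169, Σy = 60.5, Σxy = 1202.5, Σx² = 3729
Sxx = Σx² − (Σx)²/n = 3729 − 3570.125 = 158.875
Sxy = Σxy − (Σx)(Σy)/n = 1202.5 − 1278.0625 = -75.5625
b = Sxy/Sxx = -75.5625/158.875 = -0.475610
a = ȳ − b·x̄ = 7.5625 − (-0.475610)·21.125 = 17.609756
Set a + b·x = 12.0: x = (12.0 − 17.609756) / (-0.475610) = 11.794872

11.795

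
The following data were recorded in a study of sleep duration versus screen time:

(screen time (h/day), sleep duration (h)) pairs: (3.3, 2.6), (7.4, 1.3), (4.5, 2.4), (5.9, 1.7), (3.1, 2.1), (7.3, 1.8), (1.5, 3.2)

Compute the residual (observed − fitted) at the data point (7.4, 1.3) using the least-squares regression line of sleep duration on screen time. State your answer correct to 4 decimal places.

-0.1739

n = 7, Σx = 33, Σy = 15.1, Σxy = 63.48, Σx² = 185.86
Sxx = Σx² − (Σx)²/n = 185.86 − 155.571429 = 30.288571
Sxy = Σxy − (Σx)(Σy)/n = 63.48 − 71.185714 = -7.705714
b = Sxy/Sxx = -7.705714/30.288571 = -0.254410
a = ȳ − b·x̄ = 2.157143 − (-0.254410)·4.714286 = 3.356504
ŷ(7.4) = 3.356504 + (-0.254410)·7.4 = 1.473870
residual = y − ŷ = 1.3 − 1.473870 = -0.173870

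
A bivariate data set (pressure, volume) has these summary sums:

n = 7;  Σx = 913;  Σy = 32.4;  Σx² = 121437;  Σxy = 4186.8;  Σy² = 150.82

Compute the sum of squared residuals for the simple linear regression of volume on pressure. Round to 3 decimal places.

Sxx = Σx² − (Σx)²/n = 121437 − 119081.285714 = 2355.714286
Sxy = Σxy − (Σx)(Σy)/n = 4186.8 − 4225.885714 = -39.085714
Syy = Σy² − (Σy)²/n = 150.82 − 149.965714 = 0.854286
b = Sxy/Sxx = -39.085714/2355.714286 = -0.016592
SSE = Syy − b·Sxy = 0.854286 − (-0.016592)·(-39.085714) = 0.205780

0.206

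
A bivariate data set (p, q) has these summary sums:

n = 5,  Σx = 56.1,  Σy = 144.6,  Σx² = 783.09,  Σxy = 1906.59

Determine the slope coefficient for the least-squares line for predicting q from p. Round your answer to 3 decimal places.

Sxx = Σx² − (Σx)²/n = 783.09 − 629.442 = 153.648
Sxy = Σxy − (Σx)(Σy)/n = 1906.59 − 1622.412 = 284.178
b = Sxy/Sxx = 284.178/153.648 = 1.849539

1.850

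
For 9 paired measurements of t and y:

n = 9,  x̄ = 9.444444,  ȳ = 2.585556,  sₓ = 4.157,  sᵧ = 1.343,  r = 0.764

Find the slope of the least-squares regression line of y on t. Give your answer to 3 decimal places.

b = r · sᵧ/sₓ = 0.764 · 1.343/4.157 = 0.246825

0.247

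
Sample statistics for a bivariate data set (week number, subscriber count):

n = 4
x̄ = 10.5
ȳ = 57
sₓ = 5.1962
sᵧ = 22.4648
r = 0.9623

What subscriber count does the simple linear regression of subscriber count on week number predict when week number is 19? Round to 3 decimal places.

b = r · sᵧ/sₓ = 0.9623 · 22.4648/5.1962 = 4.160324
a = ȳ − b·x̄ = 57 − 4.160324·10.5 = 13.316595
ŷ(19) = a + b·19 = 13.316595 + 4.160324·19 = 92.362756

92.363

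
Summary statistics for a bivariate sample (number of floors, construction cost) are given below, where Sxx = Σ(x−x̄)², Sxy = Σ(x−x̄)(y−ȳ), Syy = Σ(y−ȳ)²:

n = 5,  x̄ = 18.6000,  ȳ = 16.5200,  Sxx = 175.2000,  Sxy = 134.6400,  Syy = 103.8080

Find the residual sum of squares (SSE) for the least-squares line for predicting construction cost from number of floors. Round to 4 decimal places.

0.3381

b = Sxy/Sxx = 134.64/175.2 = 0.768493
SSE = Syy − b·Sxy = 103.808 − 0.768493·134.64 = 0.338082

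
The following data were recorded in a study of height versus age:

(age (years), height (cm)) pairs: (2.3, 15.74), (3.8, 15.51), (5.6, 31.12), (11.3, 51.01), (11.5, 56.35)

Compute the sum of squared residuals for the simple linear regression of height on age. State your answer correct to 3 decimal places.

45.433

n = 5, Σx = 34.5, Σy = 169.73, Σxy = 1493.85, Σx² = 311.03, Σy² = 7234.1047
Sxx = Σx² − (Σx)²/n = 311.03 − 238.05 = 72.98
Sxy = Σxy − (Σx)(Σy)/n = 1493.85 − 1171.137 = 322.713
Syy = Σy² − (Σy)²/n = 7234.1047 − 5761.65458 = 1472.45012
b = Sxy/Sxx = 322.713/72.98 = 4.421938
SSE = Syy − b·Sxy = 1472.45012 − 4.421938·322.713 = 45.433398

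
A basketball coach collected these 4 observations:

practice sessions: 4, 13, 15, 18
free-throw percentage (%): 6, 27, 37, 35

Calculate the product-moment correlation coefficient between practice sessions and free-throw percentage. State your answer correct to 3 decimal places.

n = 4, Σx = 50, Σy = 105, Σxy = 1560, Σx² = 734, Σy² = 3359
Sxx = Σx² − (Σx)²/n = 734 − 625 = 109
Sxy = Σxy − (Σx)(Σy)/n = 1560 − 1312.5 = 247.5
Syy = Σy² − (Σy)²/n = 3359 − 2756.25 = 602.75
r = Sxy/√(Sxx·Syy) = 247.5/√(65699.75) = 247.5/256.319625 = 0.965591

0.966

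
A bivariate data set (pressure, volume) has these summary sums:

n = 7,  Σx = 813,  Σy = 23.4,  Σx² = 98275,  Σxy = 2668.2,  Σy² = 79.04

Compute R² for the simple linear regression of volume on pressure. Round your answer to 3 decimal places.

Sxx = Σx² − (Σx)²/n = 98275 − 94424.142857 = 3850.857143
Sxy = Σxy − (Σx)(Σy)/n = 2668.2 − 2717.742857 = -49.542857
Syy = Σy² − (Σy)²/n = 79.04 − 78.222857 = 0.817143
R² = Sxy²/(Sxx·Syy) = (-49.542857)²/(3850.857143·0.817143) = 0.780022

0.780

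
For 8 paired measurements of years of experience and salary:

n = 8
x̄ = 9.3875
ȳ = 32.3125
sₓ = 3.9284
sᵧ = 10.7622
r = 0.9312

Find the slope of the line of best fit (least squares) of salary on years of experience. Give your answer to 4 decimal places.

2.5511

b = r · sᵧ/sₓ = 0.9312 · 10.7622/3.9284 = 2.551105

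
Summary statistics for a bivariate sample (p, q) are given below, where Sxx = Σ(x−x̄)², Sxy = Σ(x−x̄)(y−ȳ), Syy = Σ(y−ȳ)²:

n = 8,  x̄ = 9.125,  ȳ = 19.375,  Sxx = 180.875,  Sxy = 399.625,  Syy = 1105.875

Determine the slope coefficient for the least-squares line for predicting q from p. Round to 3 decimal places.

2.209

b = Sxy/Sxx = 399.625/180.875 = 2.209399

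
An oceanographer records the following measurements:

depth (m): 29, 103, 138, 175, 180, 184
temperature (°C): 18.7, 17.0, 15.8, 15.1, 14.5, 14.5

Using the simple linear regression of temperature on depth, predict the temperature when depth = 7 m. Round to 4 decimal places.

19.3982

n = 6, Σx = 809, Σy = 95.6, Σxy = 12394.2, Σx² = 127375
Sxx = Σx² − (Σx)²/n = 127375 − 109080.166667 = 18294.833333
Sxy = Σxy − (Σx)(Σy)/n = 12394.2 − 12890.066667 = -495.866667
b = Sxy/Sxx = -495.866667/18294.833333 = -0.027104
a = ȳ − b·x̄ = 15.933333 − (-0.027104)·134.833333 = 19.587882
ŷ(7) = a + b·7 = 19.587882 + (-0.027104)·7 = 19.398152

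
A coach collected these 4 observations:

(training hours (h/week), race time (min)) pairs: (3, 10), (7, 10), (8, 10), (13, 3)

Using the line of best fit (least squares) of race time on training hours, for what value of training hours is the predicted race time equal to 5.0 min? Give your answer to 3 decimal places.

n = 4, Σx = 31, Σy = 33, Σxy = 219, Σx² = 291
Sxx = Σx² − (Σx)²/n = 291 − 240.25 = 50.75
Sxy = Σxy − (Σx)(Σy)/n = 219 − 255.75 = -36.75
b = Sxy/Sxx = -36.75/50.75 = -0.724138
a = ȳ − b·x̄ = 8.25 − (-0.724138)·7.75 = 13.862069
Set a + b·x = 5.0: x = (5.0 − 13.862069) / (-0.724138) = 12.238095

12.238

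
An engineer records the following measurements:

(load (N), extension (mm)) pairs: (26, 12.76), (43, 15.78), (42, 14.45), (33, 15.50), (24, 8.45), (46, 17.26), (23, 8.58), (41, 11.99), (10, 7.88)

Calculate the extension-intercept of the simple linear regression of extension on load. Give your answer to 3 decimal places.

4.588

n = 9, Σx = 288, Σy = 112.65, Σxy = 3893.19, Σx² = 10380
Sxx = Σx² − (Σx)²/n = 10380 − 9216 = 1164
Sxy = Σxy − (Σx)(Σy)/n = 3893.19 − 3604.8 = 288.39
b = Sxy/Sxx = 288.39/1164 = 0.247758
a = ȳ − b·x̄ = 12.516667 − 0.247758·32 = 4.588419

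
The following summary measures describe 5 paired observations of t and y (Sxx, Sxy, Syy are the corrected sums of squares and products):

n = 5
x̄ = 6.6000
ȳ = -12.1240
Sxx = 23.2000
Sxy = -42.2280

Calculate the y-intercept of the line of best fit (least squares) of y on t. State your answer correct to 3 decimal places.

-0.111

b = Sxy/Sxx = -42.228/23.2 = -1.820172
a = ȳ − b·x̄ = -12.124 − (-1.820172)·6.6 = -0.110862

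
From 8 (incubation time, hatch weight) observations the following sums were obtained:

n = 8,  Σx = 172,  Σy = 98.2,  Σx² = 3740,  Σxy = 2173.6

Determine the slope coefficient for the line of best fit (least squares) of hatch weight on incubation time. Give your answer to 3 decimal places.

Sxx = Σx² − (Σx)²/n = 3740 − 3698 = 42
Sxy = Σxy − (Σx)(Σy)/n = 2173.6 − 2111.3 = 62.3
b = Sxy/Sxx = 62.3/42 = 1.483333

1.483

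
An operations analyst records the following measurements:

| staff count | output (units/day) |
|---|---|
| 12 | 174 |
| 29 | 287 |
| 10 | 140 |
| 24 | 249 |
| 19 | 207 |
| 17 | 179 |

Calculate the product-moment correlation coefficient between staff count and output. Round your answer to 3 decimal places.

0.981

n = 6, Σx = 111, Σy = 1236, Σxy = 24763, Σx² = 2311, Σy² = 269136
Sxx = Σx² − (Σx)²/n = 2311 − 2053.5 = 257.5
Sxy = Σxy − (Σx)(Σy)/n = 24763 − 22866 = 1897
Syy = Σy² − (Σy)²/n = 269136 − 254616 = 14520
r = Sxy/√(Sxx·Syy) = 1897/√(3738900) = 1897/1933.623541 = 0.981060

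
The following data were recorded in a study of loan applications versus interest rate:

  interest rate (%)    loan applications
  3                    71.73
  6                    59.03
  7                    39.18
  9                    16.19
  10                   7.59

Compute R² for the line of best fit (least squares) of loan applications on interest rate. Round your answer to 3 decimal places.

0.946

n = 5, Σx = 35, Σy = 193.72, Σxy = 1065.24, Σx² = 275, Σy² = 10484.5304
Sxx = Σx² − (Σx)²/n = 275 − 245 = 30
Sxy = Σxy − (Σx)(Σy)/n = 1065.24 − 1356.04 = -290.8
Syy = Σy² − (Σy)²/n = 10484.5304 − 7505.48768 = 2979.04272
R² = Sxy²/(Sxx·Syy) = (-290.8)²/(30·2979.04272) = 0.946217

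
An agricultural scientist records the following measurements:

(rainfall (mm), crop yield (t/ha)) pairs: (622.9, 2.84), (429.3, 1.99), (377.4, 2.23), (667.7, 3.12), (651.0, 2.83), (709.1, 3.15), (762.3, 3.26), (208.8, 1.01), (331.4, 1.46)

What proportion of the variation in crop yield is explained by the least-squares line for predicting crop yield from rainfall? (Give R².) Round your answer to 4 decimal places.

n = 9, Σx = 4759.9, Σy = 21.89, Σxy = 12803.994, Σx² = 2821705.45, Σy² = 58.4437
Sxx = Σx² − (Σx)²/n = 2821705.45 − 2517405.334444 = 304300.115556
Sxy = Σxy − (Σx)(Σy)/n = 12803.994 − 11577.134556 = 1226.859444
Syy = Σy² − (Σy)²/n = 58.4437 − 53.241344 = 5.202356
R² = Sxy²/(Sxx·Syy) = (1226.859444)²/(304300.115556·5.202356) = 0.950796

0.9508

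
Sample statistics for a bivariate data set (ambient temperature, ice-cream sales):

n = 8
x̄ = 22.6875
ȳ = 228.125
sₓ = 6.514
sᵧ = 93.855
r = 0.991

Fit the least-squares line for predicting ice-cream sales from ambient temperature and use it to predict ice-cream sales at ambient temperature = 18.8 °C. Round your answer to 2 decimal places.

172.62

b = r · sᵧ/sₓ = 0.991 · 93.855/6.514 = 14.278524
a = ȳ − b·x̄ = 228.125 − 14.278524·22.6875 = -95.819012
ŷ(18.8) = a + b·18.8 = -95.819012 + 14.278524·18.8 = 172.617238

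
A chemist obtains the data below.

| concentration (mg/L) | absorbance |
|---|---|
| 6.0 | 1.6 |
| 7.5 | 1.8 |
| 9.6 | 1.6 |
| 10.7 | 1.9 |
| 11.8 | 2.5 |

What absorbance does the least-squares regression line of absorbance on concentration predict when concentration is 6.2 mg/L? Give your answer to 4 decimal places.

n = 5, Σx = 45.6, Σy = 9.4, Σxy = 88.29, Σx² = 438.14
Sxx = Σx² − (Σx)²/n = 438.14 − 415.872 = 22.268
Sxy = Σxy − (Σx)(Σy)/n = 88.29 − 85.728 = 2.562
b = Sxy/Sxx = 2.562/22.268 = 0.115053
a = ȳ − b·x̄ = 1.88 − 0.115053·9.12 = 0.830717
ŷ(6.2) = a + b·6.2 = 0.830717 + 0.115053·6.2 = 1.544045

1.5440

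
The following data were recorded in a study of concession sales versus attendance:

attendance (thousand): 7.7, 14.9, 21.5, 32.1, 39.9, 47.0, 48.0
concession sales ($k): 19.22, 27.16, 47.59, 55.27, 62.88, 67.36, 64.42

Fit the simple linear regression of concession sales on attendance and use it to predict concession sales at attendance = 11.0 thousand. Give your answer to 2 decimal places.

27.02

n = 7, Σx = 211.1, Σy = 343.9, Σxy = 12117.022, Σx² = 7878.97
Sxx = Σx² − (Σx)²/n = 7878.97 − 6366.172857 = 1512.797143
Sxy = Σxy − (Σx)(Σy)/n = 12117.022 − 10371.041429 = 1745.980571
b = Sxy/Sxx = 1745.980571/1512.797143 = 1.154141
a = ȳ − b·x̄ = 49.128571 − 1.154141·30.157143 = 14.322989
ŷ(11.0) = a + b·11.0 = 14.322989 + 1.154141·11 = 27.018535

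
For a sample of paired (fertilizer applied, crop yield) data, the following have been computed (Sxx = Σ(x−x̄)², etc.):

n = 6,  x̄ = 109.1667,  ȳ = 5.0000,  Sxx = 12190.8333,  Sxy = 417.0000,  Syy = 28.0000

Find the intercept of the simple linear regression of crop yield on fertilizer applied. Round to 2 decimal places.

b = Sxy/Sxx = 417/12190.8333 = 0.034206
a = ȳ − b·x̄ = 5 − 0.034206·109.1667 = 1.265841

1.27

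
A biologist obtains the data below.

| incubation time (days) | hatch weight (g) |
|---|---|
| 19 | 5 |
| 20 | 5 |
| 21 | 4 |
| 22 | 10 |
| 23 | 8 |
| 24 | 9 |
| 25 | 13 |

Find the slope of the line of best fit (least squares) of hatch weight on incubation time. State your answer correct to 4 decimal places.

1.2857

n = 7, Σx = 154, Σy = 54, Σxy = 1224, Σx² = 3416
Sxx = Σx² − (Σx)²/n = 3416 − 3388 = 28
Sxy = Σxy − (Σx)(Σy)/n = 1224 − 1188 = 36
b = Sxy/Sxx = 36/28 = 1.285714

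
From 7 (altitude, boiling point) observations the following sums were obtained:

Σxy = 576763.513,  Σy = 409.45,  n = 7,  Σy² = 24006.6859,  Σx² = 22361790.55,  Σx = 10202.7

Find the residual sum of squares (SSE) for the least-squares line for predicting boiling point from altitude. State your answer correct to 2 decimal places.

3.27

Sxx = Σx² − (Σx)²/n = 22361790.55 − 14870726.755714 = 7491063.794286
Sxy = Σxy − (Σx)(Σy)/n = 576763.513 − 596785.073571 = -20021.560571
Syy = Σy² − (Σy)²/n = 24006.6859 − 23949.900357 = 56.785543
b = Sxy/Sxx = -20021.560571/7491063.794286 = -0.002673
SSE = Syy − b·Sxy = 56.785543 − (-0.002673)·(-20021.560571) = 3.273398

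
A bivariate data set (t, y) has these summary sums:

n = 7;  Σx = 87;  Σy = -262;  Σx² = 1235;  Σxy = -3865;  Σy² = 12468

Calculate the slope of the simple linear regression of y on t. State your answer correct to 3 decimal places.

-3.960

Sxx = Σx² − (Σx)²/n = 1235 − 1081.285714 = 153.714286
Sxy = Σxy − (Σx)(Σy)/n = -3865 − (-3256.285714) = -608.714286
b = Sxy/Sxx = -608.714286/153.714286 = -3.960037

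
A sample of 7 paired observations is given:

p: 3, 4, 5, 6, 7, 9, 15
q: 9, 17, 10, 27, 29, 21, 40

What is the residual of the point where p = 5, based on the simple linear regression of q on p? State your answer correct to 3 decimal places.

-7.204

n = 7, Σx = 49, Σy = 153, Σxy = 1299, Σx² = 441
Sxx = Σx² − (Σx)²/n = 441 − 343 = 98
Sxy = Σxy − (Σx)(Σy)/n = 1299 − 1071 = 228
b = Sxy/Sxx = 228/98 = 2.326531
a = ȳ − b·x̄ = 21.857143 − 2.326531·7 = 5.571429
ŷ(5) = 5.571429 + 2.326531·5 = 17.204082
residual = y − ŷ = 10 − 17.204082 = -7.204082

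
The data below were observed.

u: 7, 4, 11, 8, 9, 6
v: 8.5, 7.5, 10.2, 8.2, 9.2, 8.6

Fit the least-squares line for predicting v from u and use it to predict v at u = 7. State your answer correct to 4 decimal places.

8.5271

n = 6, Σx = 45, Σy = 52.2, Σxy = 401.7, Σx² = 367
Sxx = Σx² − (Σx)²/n = 367 − 337.5 = 29.5
Sxy = Σxy − (Σx)(Σy)/n = 401.7 − 391.5 = 10.2
b = Sxy/Sxx = 10.2/29.5 = 0.345763
a = ȳ − b·x̄ = 8.7 − 0.345763·7.5 = 6.106780
ŷ(7) = a + b·7 = 6.106780 + 0.345763·7 = 8.527119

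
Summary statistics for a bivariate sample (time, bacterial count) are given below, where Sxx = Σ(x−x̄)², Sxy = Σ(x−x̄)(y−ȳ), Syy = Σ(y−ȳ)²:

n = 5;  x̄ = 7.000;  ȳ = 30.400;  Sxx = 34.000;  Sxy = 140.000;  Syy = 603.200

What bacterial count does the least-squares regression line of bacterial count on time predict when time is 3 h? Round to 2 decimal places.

13.93

b = Sxy/Sxx = 140/34 = 4.117647
a = ȳ − b·x̄ = 30.4 − 4.117647·7 = 1.576471
ŷ(3) = a + b·3 = 1.576471 + 4.117647·3 = 13.929412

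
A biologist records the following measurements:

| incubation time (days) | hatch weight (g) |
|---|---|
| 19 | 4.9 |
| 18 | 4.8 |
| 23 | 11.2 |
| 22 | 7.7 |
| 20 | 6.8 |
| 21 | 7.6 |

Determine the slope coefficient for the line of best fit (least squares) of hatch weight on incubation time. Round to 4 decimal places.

n = 6, Σx = 123, Σy = 43, Σxy = 902.1, Σx² = 2539
Sxx = Σx² − (Σx)²/n = 2539 − 2521.5 = 17.5
Sxy = Σxy − (Σx)(Σy)/n = 902.1 − 881.5 = 20.6
b = Sxy/Sxx = 20.6/17.5 = 1.177143

1.1771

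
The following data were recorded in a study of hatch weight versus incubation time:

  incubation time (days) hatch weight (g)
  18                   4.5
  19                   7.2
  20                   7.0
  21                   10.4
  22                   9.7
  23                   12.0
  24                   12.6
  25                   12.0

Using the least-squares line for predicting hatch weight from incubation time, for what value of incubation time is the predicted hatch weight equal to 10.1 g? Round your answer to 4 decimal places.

22.1045

n = 8, Σx = 172, Σy = 75.4, Σxy = 1668, Σx² = 3740
Sxx = Σx² − (Σx)²/n = 3740 − 3698 = 42
Sxy = Σxy − (Σx)(Σy)/n = 1668 − 1621.1 = 46.9
b = Sxy/Sxx = 46.9/42 = 1.116667
a = ȳ − b·x̄ = 9.425 − 1.116667·21.5 = -14.583333
Set a + b·x = 10.1: x = (10.1 − (-14.583333)) / 1.116667 = 22.104478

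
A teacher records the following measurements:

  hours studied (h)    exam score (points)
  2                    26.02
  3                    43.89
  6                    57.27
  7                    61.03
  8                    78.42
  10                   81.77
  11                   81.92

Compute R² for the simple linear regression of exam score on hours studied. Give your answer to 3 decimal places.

n = 7, Σx = 47, Σy = 430.32, Σxy = 3300.72, Σx² = 383, Σy² = 29154.802
Sxx = Σx² − (Σx)²/n = 383 − 315.571429 = 67.428571
Sxy = Σxy − (Σx)(Σy)/n = 3300.72 − 2889.291429 = 411.428571
Syy = Σy² − (Σy)²/n = 29154.802 − 26453.614629 = 2701.187371
R² = Sxy²/(Sxx·Syy) = (411.428571)²/(67.428571·2701.187371) = 0.929373

0.929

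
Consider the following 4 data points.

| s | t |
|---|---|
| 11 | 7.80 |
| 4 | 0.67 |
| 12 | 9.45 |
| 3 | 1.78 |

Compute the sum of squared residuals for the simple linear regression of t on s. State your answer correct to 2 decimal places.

2.33

n = 4, Σx = 30, Σy = 19.7, Σxy = 207.22, Σx² = 290, Σy² = 153.7598
Sxx = Σx² − (Σx)²/n = 290 − 225 = 65
Sxy = Σxy − (Σx)(Σy)/n = 207.22 − 147.75 = 59.47
Syy = Σy² − (Σy)²/n = 153.7598 − 97.0225 = 56.7373
b = Sxy/Sxx = 59.47/65 = 0.914923
SSE = Syy − b·Sxy = 56.7373 − 0.914923·59.47 = 2.326825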